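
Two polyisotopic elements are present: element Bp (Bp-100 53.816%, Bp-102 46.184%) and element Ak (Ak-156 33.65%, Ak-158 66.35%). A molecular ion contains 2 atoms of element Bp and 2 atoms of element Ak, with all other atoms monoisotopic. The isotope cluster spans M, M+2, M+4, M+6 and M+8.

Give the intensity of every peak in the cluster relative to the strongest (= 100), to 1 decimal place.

Element Bp pattern (n=2): 0.28961619 : 0.49708763 : 0.21329619
Element Ak pattern (n=2): 0.11323225 : 0.4465355 : 0.44023225
Convolve the two distributions (both contribute in 2-u steps):
  M: 0.28961619×0.11323225 = 0.032794
  M+2: 0.28961619×0.4465355 + 0.49708763×0.11323225 = 0.185610
  M+4: 0.28961619×0.44023225 + 0.49708763×0.4465355 + 0.21329619×0.11323225 = 0.373618
  M+6: 0.49708763×0.44023225 + 0.21329619×0.4465355 = 0.314078
  M+8: 0.21329619×0.44023225 = 0.093900
Scale to base peak (0.373618) = 100: 8.8 : 49.7 : 100.0 : 84.1 : 25.1

8.8 : 49.7 : 100.0 : 84.1 : 25.1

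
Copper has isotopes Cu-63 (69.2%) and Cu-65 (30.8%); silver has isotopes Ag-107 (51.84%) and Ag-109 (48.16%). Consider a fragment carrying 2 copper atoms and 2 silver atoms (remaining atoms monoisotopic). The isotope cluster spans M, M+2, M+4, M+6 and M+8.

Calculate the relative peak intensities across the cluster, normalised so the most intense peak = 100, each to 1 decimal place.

Copper pattern (n=2): 0.478864 : 0.426272 : 0.094864
Silver pattern (n=2): 0.26873856 : 0.49932288 : 0.23193856
Convolve the two distributions (both contribute in 2-u steps):
  M: 0.478864×0.26873856 = 0.128689
  M+2: 0.478864×0.49932288 + 0.426272×0.26873856 = 0.353663
  M+4: 0.478864×0.23193856 + 0.426272×0.49932288 + 0.094864×0.26873856 = 0.349408
  M+6: 0.426272×0.23193856 + 0.094864×0.49932288 = 0.146237
  M+8: 0.094864×0.23193856 = 0.022003
Scale to base peak (0.353663) = 100: 36.4 : 100.0 : 98.8 : 41.3 : 6.2

36.4 : 100.0 : 98.8 : 41.3 : 6.2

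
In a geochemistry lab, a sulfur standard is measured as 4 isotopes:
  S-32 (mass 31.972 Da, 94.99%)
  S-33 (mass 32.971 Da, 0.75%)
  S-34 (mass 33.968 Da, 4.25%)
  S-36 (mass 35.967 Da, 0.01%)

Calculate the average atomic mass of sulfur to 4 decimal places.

The abundance-weighted mean is 0.9499 × 31.972 + 0.0075 × 32.971 + 0.0425 × 33.968 + 0.0001 × 35.967
= 30.37020 + 0.24728 + 1.44364 + 0.00360 = 32.06472 Da

32.0647 Da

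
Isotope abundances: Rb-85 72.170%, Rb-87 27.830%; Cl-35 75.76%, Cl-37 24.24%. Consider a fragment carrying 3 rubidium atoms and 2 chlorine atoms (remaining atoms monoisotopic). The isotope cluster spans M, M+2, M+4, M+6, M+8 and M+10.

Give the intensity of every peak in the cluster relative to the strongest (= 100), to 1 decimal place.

Rubidium pattern (n=3): 0.37589809 : 0.43485841 : 0.16768892 : 0.02155458
Chlorine pattern (n=2): 0.57395776 : 0.36728448 : 0.05875776
Convolve the two distributions (both contribute in 2-u steps):
  M: 0.37589809×0.57395776 = 0.215750
  M+2: 0.37589809×0.36728448 + 0.43485841×0.57395776 = 0.387652
  M+4: 0.37589809×0.05875776 + 0.43485841×0.36728448 + 0.16768892×0.57395776 = 0.278050
  M+6: 0.43485841×0.05875776 + 0.16768892×0.36728448 + 0.02155458×0.57395776 = 0.099512
  M+8: 0.16768892×0.05875776 + 0.02155458×0.36728448 = 0.017770
  M+10: 0.02155458×0.05875776 = 0.001266
Scale to base peak (0.387652) = 100: 55.7 : 100.0 : 71.7 : 25.7 : 4.6 : 0.3

55.7 : 100.0 : 71.7 : 25.7 : 4.6 : 0.3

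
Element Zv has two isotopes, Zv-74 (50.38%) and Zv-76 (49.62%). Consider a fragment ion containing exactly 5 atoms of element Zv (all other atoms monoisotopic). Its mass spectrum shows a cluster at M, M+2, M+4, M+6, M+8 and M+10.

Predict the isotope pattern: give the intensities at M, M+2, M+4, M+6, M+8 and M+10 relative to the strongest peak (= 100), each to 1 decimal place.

Each Zv atom is independently Zv-74 (p = 0.5038) or Zv-76 (q = 0.4962); the cluster is the binomial expansion (p + q)^5.
P(M) = 0.5038^5 = 0.032456
P(M+2) = 5 × 0.5038^4 × 0.4962^1 = 0.159830
P(M+4) = 10 × 0.5038^3 × 0.4962^2 = 0.314839
P(M+6) = 10 × 0.5038^2 × 0.4962^3 = 0.310089
P(M+8) = 5 × 0.5038^1 × 0.4962^4 = 0.152706
P(M+10) = 0.4962^5 = 0.030080
The M+4 peak is largest (0.314839); scaling to 100 gives 10.3 : 50.8 : 100.0 : 98.5 : 48.5 : 9.6.

10.3 : 50.8 : 100.0 : 98.5 : 48.5 : 9.6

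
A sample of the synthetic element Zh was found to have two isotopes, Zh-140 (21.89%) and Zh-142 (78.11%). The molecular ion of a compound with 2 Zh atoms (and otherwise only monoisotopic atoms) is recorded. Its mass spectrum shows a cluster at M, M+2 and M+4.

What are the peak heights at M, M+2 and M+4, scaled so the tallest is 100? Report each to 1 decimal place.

7.9 : 56.0 : 100.0

Expanding (0.2189 + 0.7811)^2:
P(M) = 0.2189^2 = 0.047917
P(M+2) = 2 × 0.2189^1 × 0.7811^1 = 0.341966
P(M+4) = 0.7811^2 = 0.610117
The M+4 peak is largest (0.610117); scaling to 100 gives 7.9 : 56.0 : 100.0.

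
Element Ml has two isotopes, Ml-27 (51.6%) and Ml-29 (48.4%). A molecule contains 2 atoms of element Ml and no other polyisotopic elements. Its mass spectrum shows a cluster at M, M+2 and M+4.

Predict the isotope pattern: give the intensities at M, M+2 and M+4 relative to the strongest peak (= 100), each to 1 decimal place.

Expanding (0.516 + 0.484)^2:
P(M) = 0.516^2 = 0.266256
P(M+2) = 2 × 0.516^1 × 0.484^1 = 0.499488
P(M+4) = 0.484^2 = 0.234256
The M+2 peak is largest (0.499488); scaling to 100 gives 53.3 : 100.0 : 46.9.

53.3 : 100.0 : 46.9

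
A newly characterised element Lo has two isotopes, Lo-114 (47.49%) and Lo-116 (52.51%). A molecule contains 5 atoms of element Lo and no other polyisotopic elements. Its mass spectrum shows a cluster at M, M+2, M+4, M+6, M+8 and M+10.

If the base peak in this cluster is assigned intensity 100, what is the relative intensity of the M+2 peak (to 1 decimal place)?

Binomial terms of (0.4749 + 0.5251)^5: M 0.0242, M+2 0.1335, M+4 0.2953, M+6 0.3265, M+8 0.1805, M+10 0.0399 → M+6 is the base peak.
P(M+6) = C(5,3) × 0.4749^2 × 0.5251^3 = 10 × 0.22553001 × 0.14478583 = 0.326535 (base)
P(M+2) = C(5,1) × 0.4749^4 × 0.5251^1 = 5 × 0.05086379 × 0.5251 = 0.133543
Relative intensity = 0.133543 / 0.326535 × 100 = 40.9

40.9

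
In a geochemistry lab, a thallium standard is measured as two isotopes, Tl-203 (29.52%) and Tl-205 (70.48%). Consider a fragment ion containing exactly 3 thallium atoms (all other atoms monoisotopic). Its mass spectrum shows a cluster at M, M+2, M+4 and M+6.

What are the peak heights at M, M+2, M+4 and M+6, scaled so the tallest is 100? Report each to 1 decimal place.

5.8 : 41.9 : 100.0 : 79.6

Expanding (0.2952 + 0.7048)^3:
P(M) = 0.2952^3 = 0.025725
P(M+2) = 3 × 0.2952^2 × 0.7048^1 = 0.184255
P(M+4) = 3 × 0.2952^1 × 0.7048^2 = 0.439916
P(M+6) = 0.7048^3 = 0.350104
The M+4 peak is largest (0.439916); scaling to 100 gives 5.8 : 41.9 : 100.0 : 79.6.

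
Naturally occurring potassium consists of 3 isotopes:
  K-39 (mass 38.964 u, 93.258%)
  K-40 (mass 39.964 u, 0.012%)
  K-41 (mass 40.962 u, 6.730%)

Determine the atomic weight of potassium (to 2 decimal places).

39.10 u

Average mass = Σ (abundance × isotope mass) = 0.93258 × 38.964 + 0.00012 × 39.964 + 0.06730 × 40.962
= 36.3370 + 0.0048 + 2.7567 = 39.0985 u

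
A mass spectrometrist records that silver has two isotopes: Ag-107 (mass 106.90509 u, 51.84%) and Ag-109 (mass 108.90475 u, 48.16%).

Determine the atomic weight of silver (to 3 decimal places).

Weight each isotope mass by its fractional abundance: 0.5184 × 106.90509 + 0.4816 × 108.90475
= 55.419599 + 52.448528 = 107.868127 u

107.868 u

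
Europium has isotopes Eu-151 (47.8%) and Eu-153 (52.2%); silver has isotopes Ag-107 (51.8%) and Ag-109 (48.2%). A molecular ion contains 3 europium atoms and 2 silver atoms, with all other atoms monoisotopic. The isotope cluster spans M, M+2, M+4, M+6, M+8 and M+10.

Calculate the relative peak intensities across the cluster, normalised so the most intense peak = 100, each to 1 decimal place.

9.3 : 47.6 : 97.6 : 100.0 : 51.1 : 10.4

Europium pattern (n=3): 0.10921535 : 0.35780594 : 0.39074206 : 0.14223665
Silver pattern (n=2): 0.268324 : 0.499352 : 0.232324
Convolve the two distributions (both contribute in 2-u steps):
  M: 0.10921535×0.268324 = 0.029305
  M+2: 0.10921535×0.499352 + 0.35780594×0.268324 = 0.150545
  M+4: 0.10921535×0.232324 + 0.35780594×0.499352 + 0.39074206×0.268324 = 0.308890
  M+6: 0.35780594×0.232324 + 0.39074206×0.499352 + 0.14223665×0.268324 = 0.316410
  M+8: 0.39074206×0.232324 + 0.14223665×0.499352 = 0.161805
  M+10: 0.14223665×0.232324 = 0.033045
Scale to base peak (0.316410) = 100: 9.3 : 47.6 : 97.6 : 100.0 : 51.1 : 10.4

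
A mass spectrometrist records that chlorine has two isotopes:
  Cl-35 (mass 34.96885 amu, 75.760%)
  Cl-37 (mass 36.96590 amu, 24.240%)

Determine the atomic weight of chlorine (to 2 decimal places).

35.45 amu

The abundance-weighted mean is 0.75760 × 34.96885 + 0.24240 × 36.96590
= 26.492401 + 8.960534 = 35.452935 amu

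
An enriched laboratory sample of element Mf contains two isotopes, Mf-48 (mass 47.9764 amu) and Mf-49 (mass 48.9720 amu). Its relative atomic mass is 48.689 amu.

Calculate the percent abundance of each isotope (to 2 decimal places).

Mf-48: 28.43%, Mf-49: 71.57%

Let x be the fractional abundance of Mf-48; then Mf-49 has abundance 1 − x.
47.9764·x + 48.9720·(1 − x) = 48.689
(47.9764 − 48.9720)·x = 48.689 − 48.9720
x = -0.2830 / -0.9956 = 0.28425 → 28.43% Mf-48, 71.57% Mf-49.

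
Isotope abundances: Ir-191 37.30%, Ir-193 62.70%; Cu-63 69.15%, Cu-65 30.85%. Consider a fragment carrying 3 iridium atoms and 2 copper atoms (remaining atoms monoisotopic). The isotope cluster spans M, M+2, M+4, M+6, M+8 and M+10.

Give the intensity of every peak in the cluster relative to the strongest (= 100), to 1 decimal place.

Iridium pattern (n=3): 0.05189512 : 0.26170165 : 0.43991135 : 0.24649188
Copper pattern (n=2): 0.47817225 : 0.4266555 : 0.09517225
Convolve the two distributions (both contribute in 2-u steps):
  M: 0.05189512×0.47817225 = 0.024815
  M+2: 0.05189512×0.4266555 + 0.26170165×0.47817225 = 0.147280
  M+4: 0.05189512×0.09517225 + 0.26170165×0.4266555 + 0.43991135×0.47817225 = 0.326949
  M+6: 0.26170165×0.09517225 + 0.43991135×0.4266555 + 0.24649188×0.47817225 = 0.330463
  M+8: 0.43991135×0.09517225 + 0.24649188×0.4266555 = 0.147034
  M+10: 0.24649188×0.09517225 = 0.023459
Scale to base peak (0.330463) = 100: 7.5 : 44.6 : 98.9 : 100.0 : 44.5 : 7.1

7.5 : 44.6 : 98.9 : 100.0 : 44.5 : 7.1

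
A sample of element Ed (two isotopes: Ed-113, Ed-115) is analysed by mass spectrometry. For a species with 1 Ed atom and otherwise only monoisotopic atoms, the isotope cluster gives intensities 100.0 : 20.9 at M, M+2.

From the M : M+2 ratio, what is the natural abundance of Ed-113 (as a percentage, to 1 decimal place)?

Let p = fractional abundance of Ed-113. I(M+2)/I(M) = [C(1,1)·p^0·(1−p)] / p^1 = 1·(1−p)/p = 20.9/100.0 = 0.2090
(1−p)/p = 0.2090/1 = 0.2090  ⇒  p = 1/(1 + 0.2090) = 0.8271
Ed-113: 82.7%, Ed-115: 17.3%.

82.7%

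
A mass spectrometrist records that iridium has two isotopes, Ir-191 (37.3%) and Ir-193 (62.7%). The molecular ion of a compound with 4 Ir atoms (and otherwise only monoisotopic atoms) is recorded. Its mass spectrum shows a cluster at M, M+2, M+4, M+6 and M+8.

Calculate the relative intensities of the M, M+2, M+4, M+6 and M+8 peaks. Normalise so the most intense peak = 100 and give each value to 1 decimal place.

5.3 : 35.4 : 89.2 : 100.0 : 42.0

Expanding (0.373 + 0.627)^4:
P(M) = 0.373^4 = 0.019357
P(M+2) = 4 × 0.373^3 × 0.627^1 = 0.130153
P(M+4) = 6 × 0.373^2 × 0.627^2 = 0.328174
P(M+6) = 4 × 0.373^1 × 0.627^3 = 0.367766
P(M+8) = 0.627^4 = 0.154550
The M+6 peak is largest (0.367766); scaling to 100 gives 5.3 : 35.4 : 89.2 : 100.0 : 42.0.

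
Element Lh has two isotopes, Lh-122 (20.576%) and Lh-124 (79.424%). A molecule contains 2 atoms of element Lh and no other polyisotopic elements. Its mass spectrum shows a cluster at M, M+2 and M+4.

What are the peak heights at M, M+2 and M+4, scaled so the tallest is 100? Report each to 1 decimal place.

The 2 Lh atoms are independent, so intensities follow the terms of (0.20576 + 0.79424)^2.
P(M) = 0.20576^2 = 0.042337
P(M+2) = 2 × 0.20576^1 × 0.79424^1 = 0.326846
P(M+4) = 0.79424^2 = 0.630817
The M+4 peak is largest (0.630817); scaling to 100 gives 6.7 : 51.8 : 100.0.

6.7 : 51.8 : 100.0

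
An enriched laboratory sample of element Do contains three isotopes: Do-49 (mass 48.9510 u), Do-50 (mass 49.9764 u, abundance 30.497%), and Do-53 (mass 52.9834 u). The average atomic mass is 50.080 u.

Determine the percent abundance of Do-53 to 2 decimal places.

20.24%

The remaining 69.503% is split between Do-49 (fraction x) and Do-53 (fraction 0.69503 − x).
Substituting: 48.9510x + 52.9834(0.69503 − x) = 34.838697292
(48.9510 − 52.9834)x = -1.98635521  ⇒  x = 0.49260, y = 0.20243
Do-49: 49.26%, Do-53: 20.24%.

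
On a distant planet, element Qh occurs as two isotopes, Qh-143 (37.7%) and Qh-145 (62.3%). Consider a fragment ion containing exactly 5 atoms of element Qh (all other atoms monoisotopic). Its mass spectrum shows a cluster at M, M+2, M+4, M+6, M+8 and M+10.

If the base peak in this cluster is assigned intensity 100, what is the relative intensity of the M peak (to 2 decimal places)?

Binomial terms of (0.377 + 0.623)^5: M 0.0076, M+2 0.0629, M+4 0.2080, M+6 0.3437, M+8 0.2840, M+10 0.0939 → M+6 is the base peak.
P(M+6) = C(5,3) × 0.377^2 × 0.623^3 = 10 × 0.142129 × 0.24180437 = 0.343674 (base)
P(M) = C(5,0) × 0.377^5 × 0.623^0 = 1 × 0.00761565 × 1.0000 = 0.007616
Relative intensity = 0.007616 / 0.343674 × 100 = 2.22

2.22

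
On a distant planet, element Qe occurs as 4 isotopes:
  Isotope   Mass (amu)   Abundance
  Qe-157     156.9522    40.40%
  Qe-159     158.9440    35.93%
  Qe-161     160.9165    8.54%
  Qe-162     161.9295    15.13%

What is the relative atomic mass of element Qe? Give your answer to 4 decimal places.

158.7595 amu

The abundance-weighted mean is 0.4040 × 156.9522 + 0.3593 × 158.9440 + 0.0854 × 160.9165 + 0.1513 × 161.9295
= 63.40869 + 57.10858 + 13.74227 + 24.49993 = 158.75947 amu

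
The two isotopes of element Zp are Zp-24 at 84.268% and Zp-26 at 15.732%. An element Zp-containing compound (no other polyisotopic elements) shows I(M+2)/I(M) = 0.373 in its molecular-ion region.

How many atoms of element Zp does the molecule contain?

2

For n independent Zp atoms, I(M+2)/I(M) = n · (abundance Zp-26) / (abundance Zp-24) = n · 0.15732/0.84268.
n = 0.373 × 0.84268/0.15732 = 2.00 ≈ 2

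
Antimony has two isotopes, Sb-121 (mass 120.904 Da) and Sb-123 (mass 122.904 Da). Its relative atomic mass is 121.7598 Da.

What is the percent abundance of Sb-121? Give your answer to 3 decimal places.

57.210%

Writing the weighted mean with unknown fraction x of Sb-121:
120.904·x + 122.904·(1 − x) = 121.7598
(120.904 − 122.904)·x = 121.7598 − 122.904
x = -1.1442 / -2.000 = 0.57210 → 57.210% Sb-121, 42.790% Sb-123.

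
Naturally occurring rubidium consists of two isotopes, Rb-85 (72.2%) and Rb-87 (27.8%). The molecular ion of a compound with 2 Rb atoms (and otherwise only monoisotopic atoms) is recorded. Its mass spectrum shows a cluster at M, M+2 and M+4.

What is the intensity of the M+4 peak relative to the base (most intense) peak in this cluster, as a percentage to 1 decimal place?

14.8%

Term probabilities: M 0.5213, M+2 0.4014, M+4 0.0773. Base peak = M.
P(M) = C(2,0) × 0.722^2 × 0.278^0 = 1 × 0.521284 × 1.0000 = 0.521284 (base)
P(M+4) = C(2,2) × 0.722^0 × 0.278^2 = 1 × 1.0000 × 0.077284 = 0.077284
Relative intensity = 0.077284 / 0.521284 × 100 = 14.8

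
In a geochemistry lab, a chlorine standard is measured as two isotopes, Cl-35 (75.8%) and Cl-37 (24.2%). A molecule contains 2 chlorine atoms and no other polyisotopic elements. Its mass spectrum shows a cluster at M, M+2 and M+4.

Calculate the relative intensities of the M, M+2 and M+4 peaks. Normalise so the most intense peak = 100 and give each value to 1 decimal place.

100.0 : 63.9 : 10.2

Expanding (0.758 + 0.242)^2:
P(M) = 0.758^2 = 0.574564
P(M+2) = 2 × 0.758^1 × 0.242^1 = 0.366872
P(M+4) = 0.242^2 = 0.058564
The M peak is largest (0.574564); scaling to 100 gives 100.0 : 63.9 : 10.2.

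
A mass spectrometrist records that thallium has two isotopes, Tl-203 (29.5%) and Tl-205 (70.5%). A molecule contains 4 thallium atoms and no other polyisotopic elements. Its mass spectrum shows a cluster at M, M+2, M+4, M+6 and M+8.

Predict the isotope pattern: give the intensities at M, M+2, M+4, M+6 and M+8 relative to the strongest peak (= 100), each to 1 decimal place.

1.8 : 17.5 : 62.8 : 100.0 : 59.7

Each Tl atom is independently Tl-203 (p = 0.295) or Tl-205 (q = 0.705); the cluster is the binomial expansion (p + q)^4.
P(M) = 0.295^4 = 0.007573
P(M+2) = 4 × 0.295^3 × 0.705^1 = 0.072396
P(M+4) = 6 × 0.295^2 × 0.705^2 = 0.259522
P(M+6) = 4 × 0.295^1 × 0.705^3 = 0.413475
P(M+8) = 0.705^4 = 0.247034
The M+6 peak is largest (0.413475); scaling to 100 gives 1.8 : 17.5 : 62.8 : 100.0 : 59.7.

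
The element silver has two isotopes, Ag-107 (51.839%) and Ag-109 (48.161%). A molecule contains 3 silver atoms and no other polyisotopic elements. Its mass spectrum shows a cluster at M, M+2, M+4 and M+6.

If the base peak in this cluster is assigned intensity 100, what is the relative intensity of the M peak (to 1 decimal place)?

Term probabilities: M 0.1393, M+2 0.3883, M+4 0.3607, M+6 0.1117. Base peak = M+2.
P(M+2) = C(3,1) × 0.51839^2 × 0.48161^1 = 3 × 0.26872819 × 0.48161 = 0.388267 (base)
P(M) = C(3,0) × 0.51839^3 × 0.48161^0 = 1 × 0.13930601 × 1.0000 = 0.139306
Relative intensity = 0.139306 / 0.388267 × 100 = 35.9

35.9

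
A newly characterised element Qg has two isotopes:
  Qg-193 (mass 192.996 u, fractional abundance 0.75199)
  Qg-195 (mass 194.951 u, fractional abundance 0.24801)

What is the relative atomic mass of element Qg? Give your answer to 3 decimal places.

193.481 u

The abundance-weighted mean is 0.75199 × 192.996 + 0.24801 × 194.951
= 145.1311 + 48.3498 = 193.4809 u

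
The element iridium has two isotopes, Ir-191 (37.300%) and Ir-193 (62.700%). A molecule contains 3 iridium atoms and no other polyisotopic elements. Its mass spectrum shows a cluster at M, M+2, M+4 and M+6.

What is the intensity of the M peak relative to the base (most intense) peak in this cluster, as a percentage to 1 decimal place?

11.8%

Binomial terms of (0.37300 + 0.62700)^3: M 0.0519, M+2 0.2617, M+4 0.4399, M+6 0.2465 → M+4 is the base peak.
P(M+4) = C(3,2) × 0.37300^1 × 0.62700^2 = 3 × 0.3730 × 0.393129 = 0.439911 (base)
P(M) = C(3,0) × 0.37300^3 × 0.62700^0 = 1 × 0.05189512 × 1.0000 = 0.051895
Relative intensity = 0.051895 / 0.439911 × 100 = 11.8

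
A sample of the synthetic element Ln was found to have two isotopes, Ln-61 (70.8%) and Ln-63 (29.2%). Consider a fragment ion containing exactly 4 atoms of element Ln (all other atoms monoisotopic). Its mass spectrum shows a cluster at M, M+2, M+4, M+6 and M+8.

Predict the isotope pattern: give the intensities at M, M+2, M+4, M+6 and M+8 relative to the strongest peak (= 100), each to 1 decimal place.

Each Ln atom is independently Ln-61 (p = 0.708) or Ln-63 (q = 0.292); the cluster is the binomial expansion (p + q)^4.
P(M) = 0.708^4 = 0.251266
P(M+2) = 4 × 0.708^3 × 0.292^1 = 0.414517
P(M+4) = 6 × 0.708^2 × 0.292^2 = 0.256439
P(M+6) = 4 × 0.708^1 × 0.292^3 = 0.070509
P(M+8) = 0.292^4 = 0.007270
The M+2 peak is largest (0.414517); scaling to 100 gives 60.6 : 100.0 : 61.9 : 17.0 : 1.8.

60.6 : 100.0 : 61.9 : 17.0 : 1.8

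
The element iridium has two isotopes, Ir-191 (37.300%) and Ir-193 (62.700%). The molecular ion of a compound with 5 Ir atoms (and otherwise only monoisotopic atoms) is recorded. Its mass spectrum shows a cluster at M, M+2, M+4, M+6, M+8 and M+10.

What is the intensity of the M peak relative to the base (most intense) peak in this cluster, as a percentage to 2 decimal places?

Term probabilities: M 0.0072, M+2 0.0607, M+4 0.2040, M+6 0.3429, M+8 0.2882, M+10 0.0969. Base peak = M+6.
P(M+6) = C(5,3) × 0.37300^2 × 0.62700^3 = 10 × 0.139129 × 0.24649188 = 0.342942 (base)
P(M) = C(5,0) × 0.37300^5 × 0.62700^0 = 1 × 0.00722012 × 1.0000 = 0.007220
Relative intensity = 0.007220 / 0.342942 × 100 = 2.11

2.11%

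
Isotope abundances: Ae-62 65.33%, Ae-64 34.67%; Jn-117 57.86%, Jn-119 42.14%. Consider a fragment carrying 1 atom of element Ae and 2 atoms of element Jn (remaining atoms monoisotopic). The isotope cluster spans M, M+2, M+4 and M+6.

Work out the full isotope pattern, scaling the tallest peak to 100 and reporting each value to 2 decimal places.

50.32 : 100.00 : 65.59 : 14.16

Element Ae pattern (n=1): 0.6533 : 0.3467
Element Jn pattern (n=2): 0.33477796 : 0.48764408 : 0.17757796
Convolve the two distributions (both contribute in 2-u steps):
  M: 0.6533×0.33477796 = 0.218710
  M+2: 0.6533×0.48764408 + 0.3467×0.33477796 = 0.434645
  M+4: 0.6533×0.17757796 + 0.3467×0.48764408 = 0.285078
  M+6: 0.3467×0.17757796 = 0.061566
Scale to base peak (0.434645) = 100: 50.32 : 100.00 : 65.59 : 14.16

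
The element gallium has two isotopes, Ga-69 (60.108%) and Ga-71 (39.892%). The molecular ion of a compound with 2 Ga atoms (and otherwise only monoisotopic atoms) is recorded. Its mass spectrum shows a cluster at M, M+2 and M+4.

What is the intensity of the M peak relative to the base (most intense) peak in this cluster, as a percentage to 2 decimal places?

(0.60108 + 0.39892)^2 gives M 0.3613, M+2 0.4796, M+4 0.1591; the largest is M+2.
P(M+2) = C(2,1) × 0.60108^1 × 0.39892^1 = 2 × 0.60108 × 0.39892 = 0.479566 (base)
P(M) = C(2,0) × 0.60108^2 × 0.39892^0 = 1 × 0.36129717 × 1.0000 = 0.361297
Relative intensity = 0.361297 / 0.479566 × 100 = 75.34

75.34%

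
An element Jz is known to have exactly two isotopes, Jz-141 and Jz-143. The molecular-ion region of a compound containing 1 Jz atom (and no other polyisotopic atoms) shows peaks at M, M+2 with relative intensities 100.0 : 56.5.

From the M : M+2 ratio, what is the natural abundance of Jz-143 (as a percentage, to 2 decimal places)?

36.10%

Let p = fractional abundance of Jz-141. I(M+2)/I(M) = [C(1,1)·p^0·(1−p)] / p^1 = 1·(1−p)/p = 56.5/100.0 = 0.5650
(1−p)/p = 0.5650/1 = 0.5650  ⇒  p = 1/(1 + 0.5650) = 0.6390
Jz-141: 63.90%, Jz-143: 36.10%.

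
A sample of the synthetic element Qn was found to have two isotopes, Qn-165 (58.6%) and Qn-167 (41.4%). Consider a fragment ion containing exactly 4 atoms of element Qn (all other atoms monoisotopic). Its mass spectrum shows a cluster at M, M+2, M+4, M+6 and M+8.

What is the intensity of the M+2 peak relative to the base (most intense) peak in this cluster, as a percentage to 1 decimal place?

94.4%

Term probabilities: M 0.1179, M+2 0.3332, M+4 0.3531, M+6 0.1663, M+8 0.0294. Base peak = M+4.
P(M+4) = C(4,2) × 0.586^2 × 0.414^2 = 6 × 0.343396 × 0.171396 = 0.353140 (base)
P(M+2) = C(4,1) × 0.586^3 × 0.414^1 = 4 × 0.20123006 × 0.4140 = 0.333237
Relative intensity = 0.333237 / 0.353140 × 100 = 94.4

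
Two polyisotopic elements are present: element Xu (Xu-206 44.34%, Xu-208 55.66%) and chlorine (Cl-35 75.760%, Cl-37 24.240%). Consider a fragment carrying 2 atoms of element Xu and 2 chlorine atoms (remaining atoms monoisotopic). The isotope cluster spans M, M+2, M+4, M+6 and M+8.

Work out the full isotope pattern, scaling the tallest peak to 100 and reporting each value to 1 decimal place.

Element Xu pattern (n=2): 0.19660356 : 0.49359288 : 0.30980356
Chlorine pattern (n=2): 0.57395776 : 0.36728448 : 0.05875776
Convolve the two distributions (both contribute in 2-u steps):
  M: 0.19660356×0.57395776 = 0.112842
  M+2: 0.19660356×0.36728448 + 0.49359288×0.57395776 = 0.355511
  M+4: 0.19660356×0.05875776 + 0.49359288×0.36728448 + 0.30980356×0.57395776 = 0.370655
  M+6: 0.49359288×0.05875776 + 0.30980356×0.36728448 = 0.142788
  M+8: 0.30980356×0.05875776 = 0.018203
Scale to base peak (0.370655) = 100: 30.4 : 95.9 : 100.0 : 38.5 : 4.9

30.4 : 95.9 : 100.0 : 38.5 : 4.9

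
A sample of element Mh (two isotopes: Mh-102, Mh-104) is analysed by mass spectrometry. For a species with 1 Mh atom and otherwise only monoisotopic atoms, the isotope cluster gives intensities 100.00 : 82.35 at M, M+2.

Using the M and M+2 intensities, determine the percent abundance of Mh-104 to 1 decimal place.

45.2%

If p is the fraction of Mh that is Mh-102, then I(M+2)/I(M) = [C(1,1)·p^0·(1−p)] / p^1 = 1·(1−p)/p = 82.35/100.00 = 0.8235
(1−p)/p = 0.8235/1 = 0.8235  ⇒  p = 1/(1 + 0.8235) = 0.5484
Mh-102: 54.8%, Mh-104: 45.2%.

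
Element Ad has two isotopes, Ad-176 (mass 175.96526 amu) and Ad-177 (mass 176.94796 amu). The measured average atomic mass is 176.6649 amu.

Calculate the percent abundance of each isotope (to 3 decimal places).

With x = fraction of Ad-176 (so Ad-177 is 1 − x):
175.96526·x + 176.94796·(1 − x) = 176.6649
(175.96526 − 176.94796)·x = 176.6649 − 176.94796
x = -0.28306 / -0.98270 = 0.28804 → 28.804% Ad-176, 71.196% Ad-177.

Ad-176: 28.804%, Ad-177: 71.196%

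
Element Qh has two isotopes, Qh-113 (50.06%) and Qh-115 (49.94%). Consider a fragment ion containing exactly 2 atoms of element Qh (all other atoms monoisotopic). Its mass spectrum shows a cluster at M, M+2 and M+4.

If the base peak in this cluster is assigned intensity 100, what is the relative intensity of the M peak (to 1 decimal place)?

(0.5006 + 0.4994)^2 gives M 0.2506, M+2 0.5000, M+4 0.2494; the largest is M+2.
P(M+2) = C(2,1) × 0.5006^1 × 0.4994^1 = 2 × 0.5006 × 0.4994 = 0.499999 (base)
P(M) = C(2,0) × 0.5006^2 × 0.4994^0 = 1 × 0.25060036 × 1.0000 = 0.250600
Relative intensity = 0.250600 / 0.499999 × 100 = 50.1

50.1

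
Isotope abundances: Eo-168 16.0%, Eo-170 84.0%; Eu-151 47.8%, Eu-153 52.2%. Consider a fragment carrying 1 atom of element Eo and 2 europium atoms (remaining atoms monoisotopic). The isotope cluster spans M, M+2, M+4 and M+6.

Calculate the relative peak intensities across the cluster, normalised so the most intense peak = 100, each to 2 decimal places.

Element Eo pattern (n=1): 0.1600 : 0.8400
Europium pattern (n=2): 0.228484 : 0.499032 : 0.272484
Convolve the two distributions (both contribute in 2-u steps):
  M: 0.1600×0.228484 = 0.036557
  M+2: 0.1600×0.499032 + 0.8400×0.228484 = 0.271772
  M+4: 0.1600×0.272484 + 0.8400×0.499032 = 0.462784
  M+6: 0.8400×0.272484 = 0.228887
Scale to base peak (0.462784) = 100: 7.90 : 58.73 : 100.00 : 49.46

7.90 : 58.73 : 100.00 : 49.46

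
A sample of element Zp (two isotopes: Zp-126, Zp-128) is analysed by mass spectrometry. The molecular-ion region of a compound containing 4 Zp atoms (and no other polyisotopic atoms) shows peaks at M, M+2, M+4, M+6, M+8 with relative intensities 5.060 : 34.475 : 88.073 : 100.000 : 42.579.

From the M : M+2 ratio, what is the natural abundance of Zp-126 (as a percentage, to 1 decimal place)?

37.0%

Let p = fractional abundance of Zp-126. I(M+2)/I(M) = [C(4,1)·p^3·(1−p)] / p^4 = 4·(1−p)/p = 34.475/5.060 = 6.8132
(1−p)/p = 6.8132/4 = 1.7033  ⇒  p = 1/(1 + 1.7033) = 0.3699
Zp-126: 37.0%, Zp-128: 63.0%.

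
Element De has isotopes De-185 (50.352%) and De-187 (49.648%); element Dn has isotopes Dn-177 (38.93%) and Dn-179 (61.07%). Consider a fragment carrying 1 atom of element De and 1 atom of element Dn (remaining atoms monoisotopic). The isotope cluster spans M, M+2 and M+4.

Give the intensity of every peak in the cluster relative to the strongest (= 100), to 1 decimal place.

Element De pattern (n=1): 0.50352 : 0.49648
Element Dn pattern (n=1): 0.3893 : 0.6107
Convolve the two distributions (both contribute in 2-u steps):
  M: 0.50352×0.3893 = 0.196020
  M+2: 0.50352×0.6107 + 0.49648×0.3893 = 0.500779
  M+4: 0.49648×0.6107 = 0.303200
Scale to base peak (0.500779) = 100: 39.1 : 100.0 : 60.5

39.1 : 100.0 : 60.5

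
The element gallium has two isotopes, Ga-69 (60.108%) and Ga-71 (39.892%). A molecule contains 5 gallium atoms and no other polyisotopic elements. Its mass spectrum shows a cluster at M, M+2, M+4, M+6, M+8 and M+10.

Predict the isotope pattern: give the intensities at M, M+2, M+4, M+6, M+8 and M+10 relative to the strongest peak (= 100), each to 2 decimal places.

22.70 : 75.34 : 100.00 : 66.37 : 22.02 : 2.92

Each Ga atom is independently Ga-69 (p = 0.60108) or Ga-71 (q = 0.39892); the cluster is the binomial expansion (p + q)^5.
P(M) = 0.60108^5 = 0.078462
P(M+2) = 5 × 0.60108^4 × 0.39892^1 = 0.260366
P(M+4) = 10 × 0.60108^3 × 0.39892^2 = 0.345596
P(M+6) = 10 × 0.60108^2 × 0.39892^3 = 0.229362
P(M+8) = 5 × 0.60108^1 × 0.39892^4 = 0.076111
P(M+10) = 0.39892^5 = 0.010103
The M+4 peak is largest (0.345596); scaling to 100 gives 22.70 : 75.34 : 100.00 : 66.37 : 22.02 : 2.92.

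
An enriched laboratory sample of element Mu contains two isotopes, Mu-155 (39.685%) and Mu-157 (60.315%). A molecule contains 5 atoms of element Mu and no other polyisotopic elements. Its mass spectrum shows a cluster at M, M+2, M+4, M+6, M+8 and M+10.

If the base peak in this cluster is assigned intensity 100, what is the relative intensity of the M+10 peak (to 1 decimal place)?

23.1

(0.39685 + 0.60315)^5 gives M 0.0098, M+2 0.0748, M+4 0.2274, M+6 0.3456, M+8 0.2626, M+10 0.0798; the largest is M+6.
P(M+6) = C(5,3) × 0.39685^2 × 0.60315^3 = 10 × 0.15748992 × 0.21941989 = 0.345564 (base)
P(M+10) = C(5,5) × 0.39685^0 × 0.60315^5 = 1 × 1.0000 × 0.07982275 = 0.079823
Relative intensity = 0.079823 / 0.345564 × 100 = 23.1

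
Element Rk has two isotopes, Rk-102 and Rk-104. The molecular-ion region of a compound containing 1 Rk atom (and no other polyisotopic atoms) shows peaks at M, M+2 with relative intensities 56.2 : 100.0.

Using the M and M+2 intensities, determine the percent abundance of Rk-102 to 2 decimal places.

If p is the fraction of Rk that is Rk-102, then I(M+2)/I(M) = [C(1,1)·p^0·(1−p)] / p^1 = 1·(1−p)/p = 100.0/56.2 = 1.7794
(1−p)/p = 1.7794/1 = 1.7794  ⇒  p = 1/(1 + 1.7794) = 0.3598
Rk-102: 35.98%, Rk-104: 64.02%.

35.98%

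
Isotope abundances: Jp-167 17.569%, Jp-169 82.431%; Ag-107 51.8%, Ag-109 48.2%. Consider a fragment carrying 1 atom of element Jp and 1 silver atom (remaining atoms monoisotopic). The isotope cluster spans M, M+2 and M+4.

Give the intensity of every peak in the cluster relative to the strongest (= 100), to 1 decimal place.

17.8 : 100.0 : 77.7

Element Jp pattern (n=1): 0.17569 : 0.82431
Silver pattern (n=1): 0.5180 : 0.4820
Convolve the two distributions (both contribute in 2-u steps):
  M: 0.17569×0.5180 = 0.091007
  M+2: 0.17569×0.4820 + 0.82431×0.5180 = 0.511675
  M+4: 0.82431×0.4820 = 0.397317
Scale to base peak (0.511675) = 100: 17.8 : 100.0 : 77.7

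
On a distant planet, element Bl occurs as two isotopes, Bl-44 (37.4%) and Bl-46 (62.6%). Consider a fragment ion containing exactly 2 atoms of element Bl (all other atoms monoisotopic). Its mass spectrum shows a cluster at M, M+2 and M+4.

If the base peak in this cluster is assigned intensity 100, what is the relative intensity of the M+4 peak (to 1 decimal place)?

Term probabilities: M 0.1399, M+2 0.4682, M+4 0.3919. Base peak = M+2.
P(M+2) = C(2,1) × 0.374^1 × 0.626^1 = 2 × 0.3740 × 0.6260 = 0.468248 (base)
P(M+4) = C(2,2) × 0.374^0 × 0.626^2 = 1 × 1.0000 × 0.391876 = 0.391876
Relative intensity = 0.391876 / 0.468248 × 100 = 83.7

83.7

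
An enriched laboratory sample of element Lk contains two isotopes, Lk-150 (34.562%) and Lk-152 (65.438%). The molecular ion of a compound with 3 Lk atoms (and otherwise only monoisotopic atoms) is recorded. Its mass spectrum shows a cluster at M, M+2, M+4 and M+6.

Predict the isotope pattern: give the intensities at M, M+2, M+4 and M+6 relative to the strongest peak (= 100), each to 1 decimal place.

Each Lk atom is independently Lk-150 (p = 0.34562) or Lk-152 (q = 0.65438); the cluster is the binomial expansion (p + q)^3.
P(M) = 0.34562^3 = 0.041285
P(M+2) = 3 × 0.34562^2 × 0.65438^1 = 0.234503
P(M+4) = 3 × 0.34562^1 × 0.65438^2 = 0.443997
P(M+6) = 0.65438^3 = 0.280214
The M+4 peak is largest (0.443997); scaling to 100 gives 9.3 : 52.8 : 100.0 : 63.1.

9.3 : 52.8 : 100.0 : 63.1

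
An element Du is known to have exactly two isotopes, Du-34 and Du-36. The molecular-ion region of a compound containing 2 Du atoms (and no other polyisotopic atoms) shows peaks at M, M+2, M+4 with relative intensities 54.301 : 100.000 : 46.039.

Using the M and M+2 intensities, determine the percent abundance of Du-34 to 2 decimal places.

52.06%

Let p = fractional abundance of Du-34. I(M+2)/I(M) = [C(2,1)·p^1·(1−p)] / p^2 = 2·(1−p)/p = 100.000/54.301 = 1.8416
(1−p)/p = 1.8416/2 = 0.9208  ⇒  p = 1/(1 + 0.9208) = 0.5206
Du-34: 52.06%, Du-36: 47.94%.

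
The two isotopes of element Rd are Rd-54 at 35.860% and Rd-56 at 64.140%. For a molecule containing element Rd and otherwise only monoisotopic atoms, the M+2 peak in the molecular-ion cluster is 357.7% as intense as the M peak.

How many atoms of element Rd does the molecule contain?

With n Rd atoms, P(M+2)/P(M) = C(n,1)·p^(n−1)q / p^n = n·q/p = n · 0.64140/0.35860.
n = 3.577 × 0.35860/0.64140 = 2.00 ≈ 2

2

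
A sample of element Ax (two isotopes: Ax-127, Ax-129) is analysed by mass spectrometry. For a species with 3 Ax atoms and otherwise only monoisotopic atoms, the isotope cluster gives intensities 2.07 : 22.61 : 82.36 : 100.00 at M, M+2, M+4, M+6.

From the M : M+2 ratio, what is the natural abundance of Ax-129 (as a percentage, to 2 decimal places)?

If p is the fraction of Ax that is Ax-127, then I(M+2)/I(M) = [C(3,1)·p^2·(1−p)] / p^3 = 3·(1−p)/p = 22.61/2.07 = 10.9227
(1−p)/p = 10.9227/3 = 3.6409  ⇒  p = 1/(1 + 3.6409) = 0.2155
Ax-127: 21.55%, Ax-129: 78.45%.

78.45%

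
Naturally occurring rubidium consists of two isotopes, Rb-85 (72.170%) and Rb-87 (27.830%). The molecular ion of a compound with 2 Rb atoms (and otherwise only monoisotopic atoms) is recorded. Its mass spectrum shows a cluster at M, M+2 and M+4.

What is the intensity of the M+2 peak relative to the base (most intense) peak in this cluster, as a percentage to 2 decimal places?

77.12%

Binomial terms of (0.72170 + 0.27830)^2: M 0.5209, M+2 0.4017, M+4 0.0775 → M is the base peak.
P(M) = C(2,0) × 0.72170^2 × 0.27830^0 = 1 × 0.52085089 × 1.0000 = 0.520851 (base)
P(M+2) = C(2,1) × 0.72170^1 × 0.27830^1 = 2 × 0.7217 × 0.2783 = 0.401698
Relative intensity = 0.401698 / 0.520851 × 100 = 77.12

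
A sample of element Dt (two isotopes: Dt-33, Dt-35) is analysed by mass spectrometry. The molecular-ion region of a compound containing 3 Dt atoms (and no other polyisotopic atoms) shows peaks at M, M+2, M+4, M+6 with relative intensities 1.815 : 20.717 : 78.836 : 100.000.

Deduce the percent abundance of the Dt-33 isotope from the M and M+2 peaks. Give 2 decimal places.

20.81%

If p is the fraction of Dt that is Dt-33, then I(M+2)/I(M) = [C(3,1)·p^2·(1−p)] / p^3 = 3·(1−p)/p = 20.717/1.815 = 11.4143
(1−p)/p = 11.4143/3 = 3.8048  ⇒  p = 1/(1 + 3.8048) = 0.2081
Dt-33: 20.81%, Dt-35: 79.19%.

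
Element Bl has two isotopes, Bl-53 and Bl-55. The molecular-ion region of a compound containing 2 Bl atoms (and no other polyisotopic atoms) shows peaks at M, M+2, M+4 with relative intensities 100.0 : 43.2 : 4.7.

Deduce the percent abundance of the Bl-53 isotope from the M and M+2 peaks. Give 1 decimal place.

Write p for the Bl-53 fraction. I(M+2)/I(M) = [C(2,1)·p^1·(1−p)] / p^2 = 2·(1−p)/p = 43.2/100.0 = 0.4320
(1−p)/p = 0.4320/2 = 0.2160  ⇒  p = 1/(1 + 0.2160) = 0.8224
Bl-53: 82.2%, Bl-55: 17.8%.

82.2%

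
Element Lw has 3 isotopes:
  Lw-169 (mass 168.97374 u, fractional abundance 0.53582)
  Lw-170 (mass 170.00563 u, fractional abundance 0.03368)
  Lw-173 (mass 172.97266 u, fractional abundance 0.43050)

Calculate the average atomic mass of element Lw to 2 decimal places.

170.73 u

Average mass = Σ (abundance × isotope mass) = 0.53582 × 168.97374 + 0.03368 × 170.00563 + 0.43050 × 172.97266
= 90.539509 + 5.725790 + 74.464730 = 170.730029 u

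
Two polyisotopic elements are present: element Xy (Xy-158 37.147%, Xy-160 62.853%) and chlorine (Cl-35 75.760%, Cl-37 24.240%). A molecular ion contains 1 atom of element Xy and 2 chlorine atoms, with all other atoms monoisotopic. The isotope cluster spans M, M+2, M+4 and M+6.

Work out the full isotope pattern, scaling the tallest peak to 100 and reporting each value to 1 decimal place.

42.9 : 100.0 : 50.8 : 7.4

Element Xy pattern (n=1): 0.37147 : 0.62853
Chlorine pattern (n=2): 0.57395776 : 0.36728448 : 0.05875776
Convolve the two distributions (both contribute in 2-u steps):
  M: 0.37147×0.57395776 = 0.213208
  M+2: 0.37147×0.36728448 + 0.62853×0.57395776 = 0.497185
  M+4: 0.37147×0.05875776 + 0.62853×0.36728448 = 0.252676
  M+6: 0.62853×0.05875776 = 0.036931
Scale to base peak (0.497185) = 100: 42.9 : 100.0 : 50.8 : 7.4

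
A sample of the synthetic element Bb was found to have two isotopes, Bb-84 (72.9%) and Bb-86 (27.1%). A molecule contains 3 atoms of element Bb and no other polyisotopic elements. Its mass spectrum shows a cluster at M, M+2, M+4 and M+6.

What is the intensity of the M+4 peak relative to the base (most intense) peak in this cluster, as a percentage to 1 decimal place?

37.2%

Binomial terms of (0.729 + 0.271)^3: M 0.3874, M+2 0.4321, M+4 0.1606, M+6 0.0199 → M+2 is the base peak.
P(M+2) = C(3,1) × 0.729^2 × 0.271^1 = 3 × 0.531441 × 0.2710 = 0.432062 (base)
P(M+4) = C(3,2) × 0.729^1 × 0.271^2 = 3 × 0.7290 × 0.073441 = 0.160615
Relative intensity = 0.160615 / 0.432062 × 100 = 37.2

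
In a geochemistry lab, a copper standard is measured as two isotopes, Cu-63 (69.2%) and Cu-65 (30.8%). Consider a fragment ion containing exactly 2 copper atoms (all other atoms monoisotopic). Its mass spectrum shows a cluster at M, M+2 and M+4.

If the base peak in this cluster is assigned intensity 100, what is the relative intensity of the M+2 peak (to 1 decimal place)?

89.0

(0.692 + 0.308)^2 gives M 0.4789, M+2 0.4263, M+4 0.0949; the largest is M.
P(M) = C(2,0) × 0.692^2 × 0.308^0 = 1 × 0.478864 × 1.0000 = 0.478864 (base)
P(M+2) = C(2,1) × 0.692^1 × 0.308^1 = 2 × 0.6920 × 0.3080 = 0.426272
Relative intensity = 0.426272 / 0.478864 × 100 = 89.0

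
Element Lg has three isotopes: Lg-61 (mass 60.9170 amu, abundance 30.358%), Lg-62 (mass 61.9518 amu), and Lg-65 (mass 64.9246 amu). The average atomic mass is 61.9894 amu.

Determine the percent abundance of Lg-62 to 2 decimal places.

57.81%

Let x and y be the fractions of Lg-62 and Lg-65. Then x + y = 1 − 0.30358 = 0.69642 and 61.9518x + 64.9246y = 61.9894 − 0.30358×60.9170 = 43.49621714.
Substituting: 61.9518x + 64.9246(0.69642 − x) = 43.49621714
(61.9518 − 64.9246)x = -1.718572792  ⇒  x = 0.57810, y = 0.11832
Lg-62: 57.81%, Lg-65: 11.83%.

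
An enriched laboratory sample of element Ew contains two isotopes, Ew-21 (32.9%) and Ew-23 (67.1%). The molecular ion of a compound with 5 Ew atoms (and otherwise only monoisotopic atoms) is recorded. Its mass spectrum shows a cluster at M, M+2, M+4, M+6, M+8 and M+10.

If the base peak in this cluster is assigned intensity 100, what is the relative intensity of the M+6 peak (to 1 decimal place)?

(0.329 + 0.671)^5 gives M 0.0039, M+2 0.0393, M+4 0.1603, M+6 0.3270, M+8 0.3335, M+10 0.1360; the largest is M+8.
P(M+8) = C(5,4) × 0.329^1 × 0.671^4 = 5 × 0.3290 × 0.20271696 = 0.333469 (base)
P(M+6) = C(5,3) × 0.329^2 × 0.671^3 = 10 × 0.108241 × 0.30211171 = 0.327009
Relative intensity = 0.327009 / 0.333469 × 100 = 98.1

98.1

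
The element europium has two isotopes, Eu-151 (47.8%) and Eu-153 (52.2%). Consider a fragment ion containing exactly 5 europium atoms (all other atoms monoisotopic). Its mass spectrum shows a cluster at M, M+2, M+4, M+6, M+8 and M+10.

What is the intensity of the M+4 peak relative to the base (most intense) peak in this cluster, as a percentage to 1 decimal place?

Binomial terms of (0.478 + 0.522)^5: M 0.0250, M+2 0.1363, M+4 0.2976, M+6 0.3250, M+8 0.1775, M+10 0.0388 → M+6 is the base peak.
P(M+6) = C(5,3) × 0.478^2 × 0.522^3 = 10 × 0.228484 × 0.14223665 = 0.324988 (base)
P(M+4) = C(5,2) × 0.478^3 × 0.522^2 = 10 × 0.10921535 × 0.272484 = 0.297594
Relative intensity = 0.297594 / 0.324988 × 100 = 91.6

91.6%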